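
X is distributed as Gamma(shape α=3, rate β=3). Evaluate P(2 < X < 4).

P(2 < X < 4) = ∫_{2}^{4} f(x) dx
where f(x) = \frac{27 x^{2} e^{- 3 x}}{2}
= \frac{5 \left(-17 + 5 e^{6}\right)}{e^{12}}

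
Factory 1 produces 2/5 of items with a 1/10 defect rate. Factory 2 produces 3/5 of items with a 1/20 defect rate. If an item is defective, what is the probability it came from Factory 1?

Using Bayes' theorem:
P(F1) = 2/5, P(D|F1) = 1/10
P(F2) = 3/5, P(D|F2) = 1/20
P(D) = P(D|F1)P(F1) + P(D|F2)P(F2)
     = \frac{7}{100}
P(F1|D) = P(D|F1)P(F1) / P(D)
= \frac{4}{7}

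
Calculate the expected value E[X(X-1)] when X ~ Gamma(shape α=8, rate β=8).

E[X(X-1)] = E[X² - X] = E[X²] - E[X]
E[X] = 1
E[X²] = Var(X) + (E[X])² = \frac{1}{8} + (1)² = \frac{9}{8}
E[X(X-1)] = \frac{9}{8} - 1 = \frac{1}{8}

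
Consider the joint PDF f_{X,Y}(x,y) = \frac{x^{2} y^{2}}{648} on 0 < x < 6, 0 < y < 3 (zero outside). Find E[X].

f_X(x) = ∫_0^3 \frac{x^{2} y^{2}}{648} dy = \frac{x^{2}}{72}
E[X] = ∫_0^6 x × (\frac{x^{2}}{72}) dx = \frac{9}{2}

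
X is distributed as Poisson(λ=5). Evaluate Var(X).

For X ~ Poisson(λ=5):
Var(X) = 5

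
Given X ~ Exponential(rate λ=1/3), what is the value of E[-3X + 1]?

For X ~ Exponential(rate λ=1/3):
E[X] = 3
E[-3X + 1] = -3 × E[X] + 1 = -8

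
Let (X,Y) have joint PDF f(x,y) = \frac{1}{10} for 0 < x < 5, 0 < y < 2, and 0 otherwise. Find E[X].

f_X(x) = ∫_0^2 \frac{1}{10} dy = \frac{1}{5}
E[X] = ∫_0^5 x × (\frac{1}{5}) dx = \frac{5}{2}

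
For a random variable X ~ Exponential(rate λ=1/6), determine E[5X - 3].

For X ~ Exponential(rate λ=1/6):
E[X] = 6
E[5X - 3] = 5 × E[X] - 3 = 27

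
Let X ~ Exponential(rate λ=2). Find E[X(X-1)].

E[X(X-1)] = E[X² - X] = E[X²] - E[X]
E[X] = \frac{1}{2}
E[X²] = Var(X) + (E[X])² = \frac{1}{4} + (\frac{1}{2})² = \frac{1}{2}
E[X(X-1)] = \frac{1}{2} - \frac{1}{2} = 0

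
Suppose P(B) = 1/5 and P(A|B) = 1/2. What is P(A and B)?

By definition, P(A|B) = P(A ∩ B) / P(B)
So P(A ∩ B) = P(A|B) × P(B)
= 1/2 × 1/5
= 1/10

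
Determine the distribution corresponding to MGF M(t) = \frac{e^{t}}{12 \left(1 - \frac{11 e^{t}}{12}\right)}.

The MGF M(t) = \frac{e^{t}}{12 \left(1 - \frac{11 e^{t}}{12}\right)} is the standard form for the Geometric distribution.
Comparing with the known MGF formula identifies: Geometric(p=1/12), X = trial number of first success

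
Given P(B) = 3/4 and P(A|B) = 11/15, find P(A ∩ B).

By definition, P(A|B) = P(A ∩ B) / P(B)
So P(A ∩ B) = P(A|B) × P(B)
= 11/15 × 3/4
= 11/20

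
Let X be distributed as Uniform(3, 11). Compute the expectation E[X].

For X ~ Uniform(3, 11), the expected value is:
E[X] = 7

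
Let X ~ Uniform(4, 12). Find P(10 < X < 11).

P(10 < X < 11) = ∫_{10}^{11} f(x) dx
where f(x) = \frac{1}{8}
= \frac{1}{8}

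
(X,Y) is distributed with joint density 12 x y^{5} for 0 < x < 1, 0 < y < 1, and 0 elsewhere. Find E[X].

E[X] = ∫_0^1 ∫_0^1 x × f(x,y) dy dx
= ∫_0^1 ∫_0^1 x × (12 x y^{5}) dy dx
= \frac{2}{3}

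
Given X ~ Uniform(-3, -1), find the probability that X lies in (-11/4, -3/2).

P(-11/4 < X < -3/2) = ∫_{-11/4}^{-3/2} f(x) dx
where f(x) = \frac{1}{2}
= \frac{5}{8}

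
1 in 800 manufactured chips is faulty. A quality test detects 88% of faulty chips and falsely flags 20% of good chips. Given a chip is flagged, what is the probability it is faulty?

Let D = the rare event, + = positive/flagged.
P(D) = 1/800
P(+|D) = 88/100 = 22/25
P(+|D') = 20/100 = 1/5
P(+) = P(+|D)P(D) + P(+|D')P(D')
     = \frac{22}{25} × \frac{1}{800} + \frac{1}{5} × \frac{799}{800}
     = \frac{4017}{20000}
P(D|+) = P(+|D)P(D)/P(+) = \frac{22}{4017}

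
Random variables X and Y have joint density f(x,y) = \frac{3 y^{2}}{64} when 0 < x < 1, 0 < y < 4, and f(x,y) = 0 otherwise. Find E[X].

f_X(x) = ∫_0^4 \frac{3 y^{2}}{64} dy = 1
E[X] = ∫_0^1 x × (1) dx = \frac{1}{2}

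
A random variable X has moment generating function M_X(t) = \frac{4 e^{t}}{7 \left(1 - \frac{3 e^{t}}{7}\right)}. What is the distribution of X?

The MGF M(t) = \frac{4 e^{t}}{7 \left(1 - \frac{3 e^{t}}{7}\right)} is the standard form for the Geometric distribution.
Comparing with the known MGF formula identifies: Geometric(p=4/7), X = trial number of first success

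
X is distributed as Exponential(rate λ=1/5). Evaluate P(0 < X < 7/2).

P(0 < X < 7/2) = ∫_{0}^{7/2} f(x) dx
where f(x) = \frac{e^{- \frac{x}{5}}}{5}
= 1 - e^{- \frac{7}{10}}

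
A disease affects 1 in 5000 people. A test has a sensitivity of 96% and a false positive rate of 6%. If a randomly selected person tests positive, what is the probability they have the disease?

Let D = the rare event, + = positive/flagged.
P(D) = 1/5000
P(+|D) = 96/100 = 24/25
P(+|D') = 6/100 = 3/50
P(+) = P(+|D)P(D) + P(+|D')P(D')
     = \frac{24}{25} × \frac{1}{5000} + \frac{3}{50} × \frac{4999}{5000}
     = \frac{3009}{50000}
P(D|+) = P(+|D)P(D)/P(+) = \frac{16}{5015}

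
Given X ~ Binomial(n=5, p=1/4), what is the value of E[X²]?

Using the identity E[X²] = Var(X) + (E[X])²:
E[X] = \frac{5}{4}
Var(X) = \frac{15}{16}
E[X²] = \frac{15}{16} + (\frac{5}{4})²
= \frac{5}{2}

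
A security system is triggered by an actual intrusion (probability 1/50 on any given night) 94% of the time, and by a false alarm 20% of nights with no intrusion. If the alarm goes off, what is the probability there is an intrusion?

Let D = the rare event, + = positive/flagged.
P(D) = 1/50
P(+|D) = 94/100 = 47/50
P(+|D') = 20/100 = 1/5
P(+) = P(+|D)P(D) + P(+|D')P(D')
     = \frac{47}{50} × \frac{1}{50} + \frac{1}{5} × \frac{49}{50}
     = \frac{537}{2500}
P(D|+) = P(+|D)P(D)/P(+) = \frac{47}{537}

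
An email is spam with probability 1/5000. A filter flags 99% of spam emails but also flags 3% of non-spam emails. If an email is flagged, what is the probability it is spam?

Let D = the rare event, + = positive/flagged.
P(D) = 1/5000
P(+|D) = 99/100
P(+|D') = 3/100
P(+) = P(+|D)P(D) + P(+|D')P(D')
     = \frac{99}{100} × \frac{1}{5000} + \frac{3}{100} × \frac{4999}{5000}
     = \frac{1887}{62500}
P(D|+) = P(+|D)P(D)/P(+) = \frac{33}{5032}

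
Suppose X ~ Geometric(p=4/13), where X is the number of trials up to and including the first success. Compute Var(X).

For X ~ Geometric(p=4/13), where X is the number of trials up to and including the first success:
Var(X) = \frac{117}{16}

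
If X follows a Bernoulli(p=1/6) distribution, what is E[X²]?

Using the identity E[X²] = Var(X) + (E[X])²:
E[X] = \frac{1}{6}
Var(X) = \frac{5}{36}
E[X²] = \frac{5}{36} + (\frac{1}{6})²
= \frac{1}{6}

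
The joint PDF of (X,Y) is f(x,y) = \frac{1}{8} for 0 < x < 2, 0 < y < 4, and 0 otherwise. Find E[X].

f_X(x) = ∫_0^4 \frac{1}{8} dy = \frac{1}{2}
E[X] = ∫_0^2 x × (\frac{1}{2}) dx = 1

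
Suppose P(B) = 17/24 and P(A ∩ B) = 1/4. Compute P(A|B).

P(A|B) = P(A ∩ B) / P(B)
= (1/4) / (17/24)
= 6/17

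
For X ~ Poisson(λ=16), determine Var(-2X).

For X ~ Poisson(λ=16):
Var(X) = 16
Var(-2X) = (-2)² × Var(X) = 4 × 16 = 64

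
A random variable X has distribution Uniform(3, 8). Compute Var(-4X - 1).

For X ~ Uniform(3, 8):
Var(X) = \frac{25}{12}
Var(-4X - 1) = (-4)² × Var(X) = 16 × \frac{25}{12} = \frac{100}{3}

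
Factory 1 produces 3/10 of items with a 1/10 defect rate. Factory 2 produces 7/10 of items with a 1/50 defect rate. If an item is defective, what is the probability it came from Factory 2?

Using Bayes' theorem:
P(F1) = 3/10, P(D|F1) = 1/10
P(F2) = 7/10, P(D|F2) = 1/50
P(D) = P(D|F1)P(F1) + P(D|F2)P(F2)
     = \frac{11}{250}
P(F2|D) = P(D|F2)P(F2) / P(D)
= \frac{7}{22}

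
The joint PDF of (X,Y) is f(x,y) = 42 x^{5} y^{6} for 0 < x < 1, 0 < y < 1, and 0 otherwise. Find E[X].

E[X] = ∫_0^1 ∫_0^1 x × f(x,y) dy dx
= ∫_0^1 ∫_0^1 x × (42 x^{5} y^{6}) dy dx
= \frac{6}{7}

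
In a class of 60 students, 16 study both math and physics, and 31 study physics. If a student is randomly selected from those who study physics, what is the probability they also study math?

P(A ∩ B) = 16/60 = 4/15
P(B) = 31/60
P(A|B) = P(A ∩ B) / P(B) = (4/15) / (31/60) = 16/31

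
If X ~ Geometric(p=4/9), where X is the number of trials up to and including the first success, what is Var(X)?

For X ~ Geometric(p=4/9), where X is the number of trials up to and including the first success:
Var(X) = \frac{45}{16}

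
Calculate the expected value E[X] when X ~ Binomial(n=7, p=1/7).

For X ~ Binomial(n=7, p=1/7), the expected value is:
E[X] = 1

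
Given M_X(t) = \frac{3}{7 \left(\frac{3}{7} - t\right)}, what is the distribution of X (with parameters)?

The MGF M(t) = \frac{3}{7 \left(\frac{3}{7} - t\right)} is the standard form for the Exponential distribution.
Comparing with the known MGF formula identifies: Exponential(rate λ=3/7)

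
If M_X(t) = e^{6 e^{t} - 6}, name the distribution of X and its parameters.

The MGF M(t) = e^{6 e^{t} - 6} is the standard form for the Poisson distribution.
Comparing with the known MGF formula identifies: Poisson(λ=6)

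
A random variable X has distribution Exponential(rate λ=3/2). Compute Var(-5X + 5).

For X ~ Exponential(rate λ=3/2):
Var(X) = \frac{4}{9}
Var(-5X + 5) = (-5)² × Var(X) = 25 × \frac{4}{9} = \frac{100}{9}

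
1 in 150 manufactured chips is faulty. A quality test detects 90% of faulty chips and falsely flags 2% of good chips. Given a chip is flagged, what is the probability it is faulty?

Let D = the rare event, + = positive/flagged.
P(D) = 1/150
P(+|D) = 90/100 = 9/10
P(+|D') = 2/100 = 1/50
P(+) = P(+|D)P(D) + P(+|D')P(D')
     = \frac{9}{10} × \frac{1}{150} + \frac{1}{50} × \frac{149}{150}
     = \frac{97}{3750}
P(D|+) = P(+|D)P(D)/P(+) = \frac{45}{194}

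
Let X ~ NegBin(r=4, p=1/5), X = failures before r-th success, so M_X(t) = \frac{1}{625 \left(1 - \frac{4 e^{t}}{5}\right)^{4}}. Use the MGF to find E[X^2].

To find E[X^2], compute M^(2)(0):
M^(1)(t) = \frac{16 e^{t}}{3125 \left(1 - \frac{4 e^{t}}{5}\right)^{5}}
M^(2)(t) = \frac{16 e^{t}}{3125 \left(1 - \frac{4 e^{t}}{5}\right)^{5}} + \frac{64 e^{2 t}}{3125 \left(1 - \frac{4 e^{t}}{5}\right)^{6}}
M^(2)(0) = 336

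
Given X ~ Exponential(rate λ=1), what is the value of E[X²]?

Using the identity E[X²] = Var(X) + (E[X])²:
E[X] = 1
Var(X) = 1
E[X²] = 1 + (1)²
= 2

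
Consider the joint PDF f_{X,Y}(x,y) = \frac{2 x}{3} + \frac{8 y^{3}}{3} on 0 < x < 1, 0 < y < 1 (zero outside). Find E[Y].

E[Y] = ∫_0^1 ∫_0^1 y × f(x,y) dx dy
= \frac{7}{10}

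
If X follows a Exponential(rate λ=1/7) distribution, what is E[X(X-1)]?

E[X(X-1)] = E[X² - X] = E[X²] - E[X]
E[X] = 7
E[X²] = Var(X) + (E[X])² = 49 + (7)² = 98
E[X(X-1)] = 98 - 7 = 91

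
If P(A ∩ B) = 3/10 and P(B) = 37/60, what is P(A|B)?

P(A|B) = P(A ∩ B) / P(B)
= (3/10) / (37/60)
= 18/37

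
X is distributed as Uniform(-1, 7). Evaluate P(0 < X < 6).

P(0 < X < 6) = ∫_{0}^{6} f(x) dx
where f(x) = \frac{1}{8}
= \frac{3}{4}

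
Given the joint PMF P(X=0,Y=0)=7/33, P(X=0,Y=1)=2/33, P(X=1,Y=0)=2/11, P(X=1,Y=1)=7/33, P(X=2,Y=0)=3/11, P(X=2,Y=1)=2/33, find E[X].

First find marginal of X:
P(X=0) = 3/11
P(X=1) = 13/33
P(X=2) = 1/3
E[X] = 0 × 3/11 + 1 × 13/33 + 2 × 1/3 = 35/33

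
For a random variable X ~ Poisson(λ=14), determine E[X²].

Using the identity E[X²] = Var(X) + (E[X])²:
E[X] = 14
Var(X) = 14
E[X²] = 14 + (14)²
= 210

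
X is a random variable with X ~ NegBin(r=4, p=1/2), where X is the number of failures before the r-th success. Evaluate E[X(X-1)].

E[X(X-1)] = E[X² - X] = E[X²] - E[X]
E[X] = 4
E[X²] = Var(X) + (E[X])² = 8 + (4)² = 24
E[X(X-1)] = 24 - 4 = 20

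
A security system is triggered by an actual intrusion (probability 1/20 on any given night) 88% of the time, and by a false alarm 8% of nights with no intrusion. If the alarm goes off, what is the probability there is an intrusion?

Let D = the rare event, + = positive/flagged.
P(D) = 1/20
P(+|D) = 88/100 = 22/25
P(+|D') = 8/100 = 2/25
P(+) = P(+|D)P(D) + P(+|D')P(D')
     = \frac{22}{25} × \frac{1}{20} + \frac{2}{25} × \frac{19}{20}
     = \frac{3}{25}
P(D|+) = P(+|D)P(D)/P(+) = \frac{11}{30}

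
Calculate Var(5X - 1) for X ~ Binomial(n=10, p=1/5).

For X ~ Binomial(n=10, p=1/5):
Var(X) = \frac{8}{5}
Var(5X - 1) = (5)² × Var(X) = 25 × \frac{8}{5} = 40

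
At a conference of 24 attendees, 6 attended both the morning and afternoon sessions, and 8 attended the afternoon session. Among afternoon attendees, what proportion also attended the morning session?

P(A ∩ B) = 6/24 = 1/4
P(B) = 8/24 = 1/3
P(A|B) = P(A ∩ B) / P(B) = (1/4) / (1/3) = 3/4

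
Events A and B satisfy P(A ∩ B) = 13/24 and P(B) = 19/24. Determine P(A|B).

P(A|B) = P(A ∩ B) / P(B)
= (13/24) / (19/24)
= 13/19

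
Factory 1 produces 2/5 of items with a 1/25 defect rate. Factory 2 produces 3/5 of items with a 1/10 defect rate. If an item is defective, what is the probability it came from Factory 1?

Using Bayes' theorem:
P(F1) = 2/5, P(D|F1) = 1/25
P(F2) = 3/5, P(D|F2) = 1/10
P(D) = P(D|F1)P(F1) + P(D|F2)P(F2)
     = \frac{19}{250}
P(F1|D) = P(D|F1)P(F1) / P(D)
= \frac{4}{19}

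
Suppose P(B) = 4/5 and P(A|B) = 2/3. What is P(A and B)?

By definition, P(A|B) = P(A ∩ B) / P(B)
So P(A ∩ B) = P(A|B) × P(B)
= 2/3 × 4/5
= 8/15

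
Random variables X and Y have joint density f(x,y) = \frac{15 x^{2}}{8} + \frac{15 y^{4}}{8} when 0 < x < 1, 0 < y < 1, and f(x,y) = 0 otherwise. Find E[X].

E[X] = ∫_0^1 ∫_0^1 x × f(x,y) dy dx
= ∫_0^1 ∫_0^1 x × (\frac{15 x^{2}}{8} + \frac{15 y^{4}}{8}) dy dx
= \frac{21}{32}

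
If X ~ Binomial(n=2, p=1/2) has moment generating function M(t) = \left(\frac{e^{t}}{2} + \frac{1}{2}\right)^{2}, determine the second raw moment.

To find E[X^2], compute M^(2)(0):
M^(1)(t) = \left(\frac{e^{t}}{2} + \frac{1}{2}\right) e^{t}
M^(2)(t) = \left(\frac{e^{t}}{2} + \frac{1}{2}\right) e^{t} + \frac{e^{2 t}}{2}
M^(2)(0) = \frac{3}{2}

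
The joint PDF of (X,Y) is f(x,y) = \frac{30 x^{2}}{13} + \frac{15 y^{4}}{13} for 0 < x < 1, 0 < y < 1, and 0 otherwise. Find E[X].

E[X] = ∫_0^1 ∫_0^1 x × f(x,y) dy dx
= ∫_0^1 ∫_0^1 x × (\frac{30 x^{2}}{13} + \frac{15 y^{4}}{13}) dy dx
= \frac{9}{13}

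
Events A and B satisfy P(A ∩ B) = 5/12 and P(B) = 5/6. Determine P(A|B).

P(A|B) = P(A ∩ B) / P(B)
= (5/12) / (5/6)
= 1/2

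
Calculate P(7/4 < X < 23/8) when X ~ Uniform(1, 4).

P(7/4 < X < 23/8) = ∫_{7/4}^{23/8} f(x) dx
where f(x) = \frac{1}{3}
= \frac{3}{8}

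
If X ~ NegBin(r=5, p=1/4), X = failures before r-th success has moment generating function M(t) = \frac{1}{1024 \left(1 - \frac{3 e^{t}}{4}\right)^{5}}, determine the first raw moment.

To find E[X], compute M^(1)(0):
M^(1)(t) = \frac{15 e^{t}}{4096 \left(1 - \frac{3 e^{t}}{4}\right)^{6}}
M^(1)(0) = 15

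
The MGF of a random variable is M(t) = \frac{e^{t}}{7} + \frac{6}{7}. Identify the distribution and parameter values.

The MGF M(t) = \frac{e^{t}}{7} + \frac{6}{7} is the standard form for the Bernoulli distribution.
Comparing with the known MGF formula identifies: Bernoulli(p=1/7)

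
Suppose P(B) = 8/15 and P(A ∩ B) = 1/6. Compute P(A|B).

P(A|B) = P(A ∩ B) / P(B)
= (1/6) / (8/15)
= 5/16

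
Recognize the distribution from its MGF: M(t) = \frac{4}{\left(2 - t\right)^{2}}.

The MGF M(t) = \frac{4}{\left(2 - t\right)^{2}} is the standard form for the Gamma distribution.
Comparing with the known MGF formula identifies: Gamma(shape α=2, rate β=2)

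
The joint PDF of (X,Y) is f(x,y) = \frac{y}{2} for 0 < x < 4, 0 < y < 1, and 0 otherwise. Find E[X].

f_X(x) = ∫_0^1 \frac{y}{2} dy = \frac{1}{4}
E[X] = ∫_0^4 x × (\frac{1}{4}) dx = 2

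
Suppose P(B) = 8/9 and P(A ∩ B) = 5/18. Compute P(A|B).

P(A|B) = P(A ∩ B) / P(B)
= (5/18) / (8/9)
= 5/16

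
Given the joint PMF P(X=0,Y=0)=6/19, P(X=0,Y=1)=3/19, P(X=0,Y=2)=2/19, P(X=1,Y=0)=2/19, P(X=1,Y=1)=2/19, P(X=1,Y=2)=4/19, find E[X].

First find marginal of X:
P(X=0) = 11/19
P(X=1) = 8/19
E[X] = 0 × 11/19 + 1 × 8/19 = 8/19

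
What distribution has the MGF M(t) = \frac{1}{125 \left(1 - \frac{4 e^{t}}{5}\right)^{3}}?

The MGF M(t) = \frac{1}{125 \left(1 - \frac{4 e^{t}}{5}\right)^{3}} is the standard form for the NegativeBinomial distribution.
Comparing with the known MGF formula identifies: NegBin(r=3, p=1/5), X = failures before r-th success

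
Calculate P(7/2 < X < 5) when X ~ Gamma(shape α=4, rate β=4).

P(7/2 < X < 5) = ∫_{7/2}^{5} f(x) dx
where f(x) = \frac{128 x^{3} e^{- 4 x}}{3}
= \frac{-4663 + 1711 e^{6}}{3 e^{20}}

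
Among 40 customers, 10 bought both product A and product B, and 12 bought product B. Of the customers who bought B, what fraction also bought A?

P(A ∩ B) = 10/40 = 1/4
P(B) = 12/40 = 3/10
P(A|B) = P(A ∩ B) / P(B) = (1/4) / (3/10) = 5/6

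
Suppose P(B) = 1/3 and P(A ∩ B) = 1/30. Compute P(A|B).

P(A|B) = P(A ∩ B) / P(B)
= (1/30) / (1/3)
= 1/10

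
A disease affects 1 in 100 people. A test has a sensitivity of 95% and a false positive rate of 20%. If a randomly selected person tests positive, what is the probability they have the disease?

Let D = the rare event, + = positive/flagged.
P(D) = 1/100
P(+|D) = 95/100 = 19/20
P(+|D') = 20/100 = 1/5
P(+) = P(+|D)P(D) + P(+|D')P(D')
     = \frac{19}{20} × \frac{1}{100} + \frac{1}{5} × \frac{99}{100}
     = \frac{83}{400}
P(D|+) = P(+|D)P(D)/P(+) = \frac{19}{415}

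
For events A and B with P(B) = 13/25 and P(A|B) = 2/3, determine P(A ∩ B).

By definition, P(A|B) = P(A ∩ B) / P(B)
So P(A ∩ B) = P(A|B) × P(B)
= 2/3 × 13/25
= 26/75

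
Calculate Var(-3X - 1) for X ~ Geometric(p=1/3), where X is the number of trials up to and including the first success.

For X ~ Geometric(p=1/3), where X is the number of trials up to and including the first success:
Var(X) = 6
Var(-3X - 1) = (-3)² × Var(X) = 9 × 6 = 54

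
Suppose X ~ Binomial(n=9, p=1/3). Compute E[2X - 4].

For X ~ Binomial(n=9, p=1/3):
E[X] = 3
E[2X - 4] = 2 × E[X] - 4 = 2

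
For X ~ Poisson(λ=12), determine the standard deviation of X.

For X ~ Poisson(λ=12):
Var(X) = 12
SD(X) = √(Var(X)) = √(12) = 2 \sqrt{3}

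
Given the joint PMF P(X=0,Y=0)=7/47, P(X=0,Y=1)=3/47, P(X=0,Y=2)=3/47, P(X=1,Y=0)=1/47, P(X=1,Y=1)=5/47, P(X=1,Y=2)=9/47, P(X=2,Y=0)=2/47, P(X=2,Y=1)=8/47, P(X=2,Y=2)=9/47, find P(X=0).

P(X=0) = P(X=0,Y=0) + P(X=0,Y=1) + P(X=0,Y=2)
= 7/47 + 3/47 + 3/47
= 13/47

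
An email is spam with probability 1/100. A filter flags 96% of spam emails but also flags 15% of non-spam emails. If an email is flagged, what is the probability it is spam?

Let D = the rare event, + = positive/flagged.
P(D) = 1/100
P(+|D) = 96/100 = 24/25
P(+|D') = 15/100 = 3/20
P(+) = P(+|D)P(D) + P(+|D')P(D')
     = \frac{24}{25} × \frac{1}{100} + \frac{3}{20} × \frac{99}{100}
     = \frac{1581}{10000}
P(D|+) = P(+|D)P(D)/P(+) = \frac{32}{527}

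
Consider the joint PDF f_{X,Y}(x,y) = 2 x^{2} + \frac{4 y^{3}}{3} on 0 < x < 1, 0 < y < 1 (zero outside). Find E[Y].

E[Y] = ∫_0^1 ∫_0^1 y × f(x,y) dx dy
= \frac{3}{5}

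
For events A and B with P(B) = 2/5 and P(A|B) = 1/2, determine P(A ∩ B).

By definition, P(A|B) = P(A ∩ B) / P(B)
So P(A ∩ B) = P(A|B) × P(B)
= 1/2 × 2/5
= 1/5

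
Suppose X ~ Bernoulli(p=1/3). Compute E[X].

For X ~ Bernoulli(p=1/3), the expected value is:
E[X] = \frac{1}{3}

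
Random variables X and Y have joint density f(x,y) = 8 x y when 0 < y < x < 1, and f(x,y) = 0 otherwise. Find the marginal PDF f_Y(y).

f_Y(y) = ∫_y^1 8 x y dx = 4 y \left(1 - y^{2}\right)
for 0 < y < 1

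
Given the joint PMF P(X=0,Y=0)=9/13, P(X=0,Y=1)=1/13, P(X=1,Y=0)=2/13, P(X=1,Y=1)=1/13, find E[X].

First find marginal of X:
P(X=0) = 10/13
P(X=1) = 3/13
E[X] = 0 × 10/13 + 1 × 3/13 = 3/13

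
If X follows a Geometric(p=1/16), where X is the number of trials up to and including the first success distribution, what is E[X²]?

Using the identity E[X²] = Var(X) + (E[X])²:
E[X] = 16
Var(X) = 240
E[X²] = 240 + (16)²
= 496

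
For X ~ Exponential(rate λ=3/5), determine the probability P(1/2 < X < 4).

P(1/2 < X < 4) = ∫_{1/2}^{4} f(x) dx
where f(x) = \frac{3 e^{- \frac{3 x}{5}}}{5}
= - \frac{1}{e^{\frac{12}{5}}} + e^{- \frac{3}{10}}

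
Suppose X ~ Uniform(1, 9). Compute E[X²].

Using the identity E[X²] = Var(X) + (E[X])²:
E[X] = 5
Var(X) = \frac{16}{3}
E[X²] = \frac{16}{3} + (5)²
= \frac{91}{3}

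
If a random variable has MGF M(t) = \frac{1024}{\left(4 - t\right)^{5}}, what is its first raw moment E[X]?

To find E[X], compute M^(1)(0):
M^(1)(t) = \frac{5120}{\left(4 - t\right)^{6}}
M^(1)(0) = \frac{5}{4}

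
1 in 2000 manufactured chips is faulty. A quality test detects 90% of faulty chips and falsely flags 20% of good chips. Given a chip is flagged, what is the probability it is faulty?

Let D = the rare event, + = positive/flagged.
P(D) = 1/2000
P(+|D) = 90/100 = 9/10
P(+|D') = 20/100 = 1/5
P(+) = P(+|D)P(D) + P(+|D')P(D')
     = \frac{9}{10} × \frac{1}{2000} + \frac{1}{5} × \frac{1999}{2000}
     = \frac{4007}{20000}
P(D|+) = P(+|D)P(D)/P(+) = \frac{9}{4007}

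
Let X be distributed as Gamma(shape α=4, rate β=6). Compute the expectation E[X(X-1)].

E[X(X-1)] = E[X² - X] = E[X²] - E[X]
E[X] = \frac{2}{3}
E[X²] = Var(X) + (E[X])² = \frac{1}{9} + (\frac{2}{3})² = \frac{5}{9}
E[X(X-1)] = \frac{5}{9} - \frac{2}{3} = - \frac{1}{9}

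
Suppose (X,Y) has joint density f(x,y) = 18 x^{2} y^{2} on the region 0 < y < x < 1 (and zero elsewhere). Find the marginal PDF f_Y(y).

f_Y(y) = ∫_y^1 18 x^{2} y^{2} dx = 6 y^{2} \left(1 - y^{3}\right)
for 0 < y < 1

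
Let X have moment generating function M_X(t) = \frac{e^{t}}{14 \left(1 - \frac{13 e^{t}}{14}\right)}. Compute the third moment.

To find E[X^3], compute M^(3)(0):
M^(1)(t) = \frac{e^{t}}{14 \left(1 - \frac{13 e^{t}}{14}\right)} + \frac{13 e^{2 t}}{196 \left(1 - \frac{13 e^{t}}{14}\right)^{2}}
M^(2)(t) = \frac{e^{t}}{14 \left(1 - \frac{13 e^{t}}{14}\right)} + \frac{39 e^{2 t}}{196 \left(1 - \frac{13 e^{t}}{14}\right)^{2}} + \frac{169 e^{3 t}}{1372 \left(1 - \frac{13 e^{t}}{14}\right)^{3}}
M^(3)(t) = \frac{e^{t}}{14 \left(1 - \frac{13 e^{t}}{14}\right)} + \frac{13 e^{2 t}}{28 \left(1 - \frac{13 e^{t}}{14}\right)^{2}} + \frac{507 e^{3 t}}{686 \left(1 - \frac{13 e^{t}}{14}\right)^{3}} + \frac{6591 e^{4 t}}{19208 \left(1 - \frac{13 e^{t}}{14}\right)^{4}}
M^(3)(0) = 15302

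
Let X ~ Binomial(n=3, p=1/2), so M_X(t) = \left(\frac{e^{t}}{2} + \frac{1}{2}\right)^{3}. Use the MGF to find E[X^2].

To find E[X^2], compute M^(2)(0):
M^(1)(t) = \frac{3 \left(\frac{e^{t}}{2} + \frac{1}{2}\right)^{2} e^{t}}{2}
M^(2)(t) = \frac{3 \left(\frac{e^{t}}{2} + \frac{1}{2}\right)^{2} e^{t}}{2} + \frac{3 \left(\frac{e^{t}}{2} + \frac{1}{2}\right) e^{2 t}}{2}
M^(2)(0) = 3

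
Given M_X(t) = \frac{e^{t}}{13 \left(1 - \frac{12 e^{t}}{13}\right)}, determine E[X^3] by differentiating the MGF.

To find E[X^3], compute M^(3)(0):
M^(1)(t) = \frac{e^{t}}{13 \left(1 - \frac{12 e^{t}}{13}\right)} + \frac{12 e^{2 t}}{169 \left(1 - \frac{12 e^{t}}{13}\right)^{2}}
M^(2)(t) = \frac{e^{t}}{13 \left(1 - \frac{12 e^{t}}{13}\right)} + \frac{36 e^{2 t}}{169 \left(1 - \frac{12 e^{t}}{13}\right)^{2}} + \frac{288 e^{3 t}}{2197 \left(1 - \frac{12 e^{t}}{13}\right)^{3}}
M^(3)(t) = \frac{e^{t}}{13 \left(1 - \frac{12 e^{t}}{13}\right)} + \frac{84 e^{2 t}}{169 \left(1 - \frac{12 e^{t}}{13}\right)^{2}} + \frac{1728 e^{3 t}}{2197 \left(1 - \frac{12 e^{t}}{13}\right)^{3}} + \frac{10368 e^{4 t}}{28561 \left(1 - \frac{12 e^{t}}{13}\right)^{4}}
M^(3)(0) = 12181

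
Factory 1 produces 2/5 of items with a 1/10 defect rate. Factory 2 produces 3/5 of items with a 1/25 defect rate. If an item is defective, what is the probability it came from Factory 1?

Using Bayes' theorem:
P(F1) = 2/5, P(D|F1) = 1/10
P(F2) = 3/5, P(D|F2) = 1/25
P(D) = P(D|F1)P(F1) + P(D|F2)P(F2)
     = \frac{8}{125}
P(F1|D) = P(D|F1)P(F1) / P(D)
= \frac{5}{8}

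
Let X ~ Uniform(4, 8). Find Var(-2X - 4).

For X ~ Uniform(4, 8):
Var(X) = \frac{4}{3}
Var(-2X - 4) = (-2)² × Var(X) = 4 × \frac{4}{3} = \frac{16}{3}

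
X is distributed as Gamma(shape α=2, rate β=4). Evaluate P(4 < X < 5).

P(4 < X < 5) = ∫_{4}^{5} f(x) dx
where f(x) = 16 x e^{- 4 x}
= \frac{-21 + 17 e^{4}}{e^{20}}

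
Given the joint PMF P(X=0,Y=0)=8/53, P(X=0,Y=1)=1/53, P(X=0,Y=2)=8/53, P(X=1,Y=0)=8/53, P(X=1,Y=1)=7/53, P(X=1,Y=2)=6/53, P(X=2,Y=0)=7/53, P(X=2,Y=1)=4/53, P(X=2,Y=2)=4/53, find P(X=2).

P(X=2) = P(X=2,Y=0) + P(X=2,Y=1) + P(X=2,Y=2)
= 7/53 + 4/53 + 4/53
= 15/53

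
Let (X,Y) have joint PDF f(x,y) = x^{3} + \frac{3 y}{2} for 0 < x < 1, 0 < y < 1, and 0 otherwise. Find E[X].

E[X] = ∫_0^1 ∫_0^1 x × f(x,y) dy dx
= ∫_0^1 ∫_0^1 x × (x^{3} + \frac{3 y}{2}) dy dx
= \frac{23}{40}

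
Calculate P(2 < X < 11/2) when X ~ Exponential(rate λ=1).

P(2 < X < 11/2) = ∫_{2}^{11/2} f(x) dx
where f(x) = e^{- x}
= - \frac{1}{e^{\frac{11}{2}}} + e^{-2}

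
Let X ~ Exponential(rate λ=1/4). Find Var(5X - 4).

For X ~ Exponential(rate λ=1/4):
Var(X) = 16
Var(5X - 4) = (5)² × Var(X) = 25 × 16 = 400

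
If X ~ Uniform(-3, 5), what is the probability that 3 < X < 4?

P(3 < X < 4) = ∫_{3}^{4} f(x) dx
where f(x) = \frac{1}{8}
= \frac{1}{8}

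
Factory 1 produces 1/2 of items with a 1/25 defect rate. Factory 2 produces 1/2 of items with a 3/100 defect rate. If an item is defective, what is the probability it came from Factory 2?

Using Bayes' theorem:
P(F1) = 1/2, P(D|F1) = 1/25
P(F2) = 1/2, P(D|F2) = 3/100
P(D) = P(D|F1)P(F1) + P(D|F2)P(F2)
     = \frac{7}{200}
P(F2|D) = P(D|F2)P(F2) / P(D)
= \frac{3}{7}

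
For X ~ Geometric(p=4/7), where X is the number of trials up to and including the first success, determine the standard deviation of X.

For X ~ Geometric(p=4/7), where X is the number of trials up to and including the first success:
Var(X) = \frac{21}{16}
SD(X) = √(Var(X)) = √(\frac{21}{16}) = \frac{\sqrt{21}}{4}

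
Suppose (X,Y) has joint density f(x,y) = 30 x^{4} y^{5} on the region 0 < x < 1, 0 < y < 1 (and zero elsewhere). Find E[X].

E[X] = ∫_0^1 ∫_0^1 x × f(x,y) dy dx
= ∫_0^1 ∫_0^1 x × (30 x^{4} y^{5}) dy dx
= \frac{5}{6}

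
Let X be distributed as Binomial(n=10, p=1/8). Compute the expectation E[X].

For X ~ Binomial(n=10, p=1/8), the expected value is:
E[X] = \frac{5}{4}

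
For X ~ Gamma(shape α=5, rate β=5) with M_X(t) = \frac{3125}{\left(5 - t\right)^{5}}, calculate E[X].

To find E[X], compute M^(1)(0):
M^(1)(t) = \frac{15625}{\left(5 - t\right)^{6}}
M^(1)(0) = 1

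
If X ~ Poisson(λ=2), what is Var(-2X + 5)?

For X ~ Poisson(λ=2):
Var(X) = 2
Var(-2X + 5) = (-2)² × Var(X) = 4 × 2 = 8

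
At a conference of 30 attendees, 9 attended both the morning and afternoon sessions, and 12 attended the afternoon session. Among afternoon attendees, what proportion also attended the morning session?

P(A ∩ B) = 9/30 = 3/10
P(B) = 12/30 = 2/5
P(A|B) = P(A ∩ B) / P(B) = (3/10) / (2/5) = 3/4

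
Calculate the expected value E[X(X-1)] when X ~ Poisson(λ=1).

E[X(X-1)] = E[X² - X] = E[X²] - E[X]
E[X] = 1
E[X²] = Var(X) + (E[X])² = 1 + (1)² = 2
E[X(X-1)] = 2 - 1 = 1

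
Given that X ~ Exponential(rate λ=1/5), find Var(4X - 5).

For X ~ Exponential(rate λ=1/5):
Var(X) = 25
Var(4X - 5) = (4)² × Var(X) = 16 × 25 = 400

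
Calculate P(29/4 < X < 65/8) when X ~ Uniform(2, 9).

P(29/4 < X < 65/8) = ∫_{29/4}^{65/8} f(x) dx
where f(x) = \frac{1}{7}
= \frac{1}{8}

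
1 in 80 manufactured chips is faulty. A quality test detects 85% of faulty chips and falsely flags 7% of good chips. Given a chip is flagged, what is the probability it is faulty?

Let D = the rare event, + = positive/flagged.
P(D) = 1/80
P(+|D) = 85/100 = 17/20
P(+|D') = 7/100
P(+) = P(+|D)P(D) + P(+|D')P(D')
     = \frac{17}{20} × \frac{1}{80} + \frac{7}{100} × \frac{79}{80}
     = \frac{319}{4000}
P(D|+) = P(+|D)P(D)/P(+) = \frac{85}{638}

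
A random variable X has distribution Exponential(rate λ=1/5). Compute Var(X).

For X ~ Exponential(rate λ=1/5):
Var(X) = 25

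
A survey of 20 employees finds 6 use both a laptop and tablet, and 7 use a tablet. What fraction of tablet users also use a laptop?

P(A ∩ B) = 6/20 = 3/10
P(B) = 7/20
P(A|B) = P(A ∩ B) / P(B) = (3/10) / (7/20) = 6/7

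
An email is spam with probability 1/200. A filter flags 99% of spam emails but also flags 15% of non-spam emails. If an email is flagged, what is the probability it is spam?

Let D = the rare event, + = positive/flagged.
P(D) = 1/200
P(+|D) = 99/100
P(+|D') = 15/100 = 3/20
P(+) = P(+|D)P(D) + P(+|D')P(D')
     = \frac{99}{100} × \frac{1}{200} + \frac{3}{20} × \frac{199}{200}
     = \frac{771}{5000}
P(D|+) = P(+|D)P(D)/P(+) = \frac{33}{1028}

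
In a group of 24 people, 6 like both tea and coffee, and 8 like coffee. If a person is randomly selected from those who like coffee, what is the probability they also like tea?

P(A ∩ B) = 6/24 = 1/4
P(B) = 8/24 = 1/3
P(A|B) = P(A ∩ B) / P(B) = (1/4) / (1/3) = 3/4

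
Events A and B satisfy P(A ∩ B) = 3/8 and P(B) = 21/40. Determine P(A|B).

P(A|B) = P(A ∩ B) / P(B)
= (3/8) / (21/40)
= 5/7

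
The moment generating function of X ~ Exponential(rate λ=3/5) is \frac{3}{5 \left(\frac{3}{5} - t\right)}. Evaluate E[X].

To find E[X], compute M^(1)(0):
M^(1)(t) = \frac{3}{5 \left(\frac{3}{5} - t\right)^{2}}
M^(1)(0) = \frac{5}{3}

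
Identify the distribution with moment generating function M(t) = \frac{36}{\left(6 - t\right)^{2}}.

The MGF M(t) = \frac{36}{\left(6 - t\right)^{2}} is the standard form for the Gamma distribution.
Comparing with the known MGF formula identifies: Gamma(shape α=2, rate β=6)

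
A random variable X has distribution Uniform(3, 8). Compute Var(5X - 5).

For X ~ Uniform(3, 8):
Var(X) = \frac{25}{12}
Var(5X - 5) = (5)² × Var(X) = 25 × \frac{25}{12} = \frac{625}{12}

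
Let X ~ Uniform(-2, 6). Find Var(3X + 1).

For X ~ Uniform(-2, 6):
Var(X) = \frac{16}{3}
Var(3X + 1) = (3)² × Var(X) = 9 × \frac{16}{3} = 48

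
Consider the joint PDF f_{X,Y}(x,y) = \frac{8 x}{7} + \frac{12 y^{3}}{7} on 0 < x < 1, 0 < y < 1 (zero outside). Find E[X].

E[X] = ∫_0^1 ∫_0^1 x × f(x,y) dy dx
= ∫_0^1 ∫_0^1 x × (\frac{8 x}{7} + \frac{12 y^{3}}{7}) dy dx
= \frac{25}{42}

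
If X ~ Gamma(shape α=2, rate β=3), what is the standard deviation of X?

For X ~ Gamma(shape α=2, rate β=3):
Var(X) = \frac{2}{9}
SD(X) = √(Var(X)) = √(\frac{2}{9}) = \frac{\sqrt{2}}{3}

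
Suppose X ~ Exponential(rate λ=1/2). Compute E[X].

For X ~ Exponential(rate λ=1/2), the expected value is:
E[X] = 2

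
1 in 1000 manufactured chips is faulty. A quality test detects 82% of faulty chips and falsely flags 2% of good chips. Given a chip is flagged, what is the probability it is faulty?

Let D = the rare event, + = positive/flagged.
P(D) = 1/1000
P(+|D) = 82/100 = 41/50
P(+|D') = 2/100 = 1/50
P(+) = P(+|D)P(D) + P(+|D')P(D')
     = \frac{41}{50} × \frac{1}{1000} + \frac{1}{50} × \frac{999}{1000}
     = \frac{13}{625}
P(D|+) = P(+|D)P(D)/P(+) = \frac{41}{1040}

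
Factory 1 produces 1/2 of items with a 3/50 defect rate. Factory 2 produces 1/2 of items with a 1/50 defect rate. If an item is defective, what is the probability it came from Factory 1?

Using Bayes' theorem:
P(F1) = 1/2, P(D|F1) = 3/50
P(F2) = 1/2, P(D|F2) = 1/50
P(D) = P(D|F1)P(F1) + P(D|F2)P(F2)
     = \frac{1}{25}
P(F1|D) = P(D|F1)P(F1) / P(D)
= \frac{3}{4}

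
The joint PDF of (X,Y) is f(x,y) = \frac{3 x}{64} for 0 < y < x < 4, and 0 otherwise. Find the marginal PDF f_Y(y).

f_Y(y) = ∫_y^4 \frac{3 x}{64} dx = \frac{3}{8} - \frac{3 y^{2}}{128}
for 0 < y < 4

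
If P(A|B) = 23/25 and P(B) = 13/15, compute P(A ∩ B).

By definition, P(A|B) = P(A ∩ B) / P(B)
So P(A ∩ B) = P(A|B) × P(B)
= 23/25 × 13/15
= 299/375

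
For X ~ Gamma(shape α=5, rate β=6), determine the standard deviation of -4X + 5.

For X ~ Gamma(shape α=5, rate β=6):
Var(X) = \frac{5}{36}
SD(X) = √(Var(X)) = √(\frac{5}{36}) = \frac{\sqrt{5}}{6}
SD(-4X + 5) = |-4| × SD(X) = 4 × \frac{\sqrt{5}}{6} = \frac{2 \sqrt{5}}{3}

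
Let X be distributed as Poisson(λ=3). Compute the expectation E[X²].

Using the identity E[X²] = Var(X) + (E[X])²:
E[X] = 3
Var(X) = 3
E[X²] = 3 + (3)²
= 12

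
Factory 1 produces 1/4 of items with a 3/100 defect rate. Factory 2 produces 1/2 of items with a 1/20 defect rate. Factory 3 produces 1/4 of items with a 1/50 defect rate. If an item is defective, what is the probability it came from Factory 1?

Using Bayes' theorem:
P(F1) = 1/4, P(D|F1) = 3/100
P(F2) = 1/2, P(D|F2) = 1/20
P(F3) = 1/4, P(D|F3) = 1/50
P(D) = P(D|F1)P(F1) + P(D|F2)P(F2) + P(D|F3)P(F3)
     = \frac{3}{80}
P(F1|D) = P(D|F1)P(F1) / P(D)
= \frac{1}{5}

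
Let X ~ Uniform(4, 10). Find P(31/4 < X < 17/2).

P(31/4 < X < 17/2) = ∫_{31/4}^{17/2} f(x) dx
where f(x) = \frac{1}{6}
= \frac{1}{8}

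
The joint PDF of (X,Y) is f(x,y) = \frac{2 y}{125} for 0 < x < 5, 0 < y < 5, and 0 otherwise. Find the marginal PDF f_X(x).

f_X(x) = ∫_0^5 f(x,y) dy
= ∫_0^5 \frac{2 y}{125} dy
= \frac{1}{5} for 0 < x < 5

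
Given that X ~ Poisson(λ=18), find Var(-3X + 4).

For X ~ Poisson(λ=18):
Var(X) = 18
Var(-3X + 4) = (-3)² × Var(X) = 9 × 18 = 162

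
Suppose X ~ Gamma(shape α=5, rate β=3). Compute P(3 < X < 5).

P(3 < X < 5) = ∫_{3}^{5} f(x) dx
where f(x) = \frac{81 x^{4} e^{- 3 x}}{8}
= \frac{-22403 + 3563 e^{6}}{8 e^{15}}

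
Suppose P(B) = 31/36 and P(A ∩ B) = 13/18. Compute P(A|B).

P(A|B) = P(A ∩ B) / P(B)
= (13/18) / (31/36)
= 26/31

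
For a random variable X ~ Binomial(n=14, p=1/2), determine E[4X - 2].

For X ~ Binomial(n=14, p=1/2):
E[X] = 7
E[4X - 2] = 4 × E[X] - 2 = 26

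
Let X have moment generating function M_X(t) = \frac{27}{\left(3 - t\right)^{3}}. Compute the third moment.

To find E[X^3], compute M^(3)(0):
M^(1)(t) = \frac{81}{\left(3 - t\right)^{4}}
M^(2)(t) = \frac{324}{\left(3 - t\right)^{5}}
M^(3)(t) = \frac{1620}{\left(3 - t\right)^{6}}
M^(3)(0) = \frac{20}{9}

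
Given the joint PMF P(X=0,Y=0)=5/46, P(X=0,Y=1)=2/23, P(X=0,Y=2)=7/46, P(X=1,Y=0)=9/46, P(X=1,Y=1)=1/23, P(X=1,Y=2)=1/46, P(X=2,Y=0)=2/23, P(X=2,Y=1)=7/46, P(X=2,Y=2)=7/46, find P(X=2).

P(X=2) = P(X=2,Y=0) + P(X=2,Y=1) + P(X=2,Y=2)
= 2/23 + 7/46 + 7/46
= 9/23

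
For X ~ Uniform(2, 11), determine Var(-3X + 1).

For X ~ Uniform(2, 11):
Var(X) = \frac{27}{4}
Var(-3X + 1) = (-3)² × Var(X) = 9 × \frac{27}{4} = \frac{243}{4}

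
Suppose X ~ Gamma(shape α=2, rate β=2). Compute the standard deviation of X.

For X ~ Gamma(shape α=2, rate β=2):
Var(X) = \frac{1}{2}
SD(X) = √(Var(X)) = √(\frac{1}{2}) = \frac{\sqrt{2}}{2}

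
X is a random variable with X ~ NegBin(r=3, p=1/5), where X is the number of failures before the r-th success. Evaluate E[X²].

Using the identity E[X²] = Var(X) + (E[X])²:
E[X] = 12
Var(X) = 60
E[X²] = 60 + (12)²
= 204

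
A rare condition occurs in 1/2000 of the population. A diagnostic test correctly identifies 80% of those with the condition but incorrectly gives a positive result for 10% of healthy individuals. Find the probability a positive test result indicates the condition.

Let D = the rare event, + = positive/flagged.
P(D) = 1/2000
P(+|D) = 80/100 = 4/5
P(+|D') = 10/100 = 1/10
P(+) = P(+|D)P(D) + P(+|D')P(D')
     = \frac{4}{5} × \frac{1}{2000} + \frac{1}{10} × \frac{1999}{2000}
     = \frac{2007}{20000}
P(D|+) = P(+|D)P(D)/P(+) = \frac{8}{2007}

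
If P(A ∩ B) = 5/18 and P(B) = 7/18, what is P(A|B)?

P(A|B) = P(A ∩ B) / P(B)
= (5/18) / (7/18)
= 5/7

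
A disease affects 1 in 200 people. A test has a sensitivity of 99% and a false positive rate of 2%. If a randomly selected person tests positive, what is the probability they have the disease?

Let D = the rare event, + = positive/flagged.
P(D) = 1/200
P(+|D) = 99/100
P(+|D') = 2/100 = 1/50
P(+) = P(+|D)P(D) + P(+|D')P(D')
     = \frac{99}{100} × \frac{1}{200} + \frac{1}{50} × \frac{199}{200}
     = \frac{497}{20000}
P(D|+) = P(+|D)P(D)/P(+) = \frac{99}{497}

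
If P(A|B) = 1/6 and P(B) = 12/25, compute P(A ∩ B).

By definition, P(A|B) = P(A ∩ B) / P(B)
So P(A ∩ B) = P(A|B) × P(B)
= 1/6 × 12/25
= 2/25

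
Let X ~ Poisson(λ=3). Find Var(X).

For X ~ Poisson(λ=3):
Var(X) = 3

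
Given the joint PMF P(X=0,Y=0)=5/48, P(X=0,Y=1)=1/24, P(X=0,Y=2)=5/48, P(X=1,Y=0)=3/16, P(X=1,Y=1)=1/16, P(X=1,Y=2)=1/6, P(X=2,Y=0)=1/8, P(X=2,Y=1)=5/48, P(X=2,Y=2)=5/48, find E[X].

First find marginal of X:
P(X=0) = 1/4
P(X=1) = 5/12
P(X=2) = 1/3
E[X] = 0 × 1/4 + 1 × 5/12 + 2 × 1/3 = 13/12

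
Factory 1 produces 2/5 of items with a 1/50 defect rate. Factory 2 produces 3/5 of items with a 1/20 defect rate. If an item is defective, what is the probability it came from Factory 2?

Using Bayes' theorem:
P(F1) = 2/5, P(D|F1) = 1/50
P(F2) = 3/5, P(D|F2) = 1/20
P(D) = P(D|F1)P(F1) + P(D|F2)P(F2)
     = \frac{19}{500}
P(F2|D) = P(D|F2)P(F2) / P(D)
= \frac{15}{19}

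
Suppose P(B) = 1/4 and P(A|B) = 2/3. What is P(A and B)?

By definition, P(A|B) = P(A ∩ B) / P(B)
So P(A ∩ B) = P(A|B) × P(B)
= 2/3 × 1/4
= 1/6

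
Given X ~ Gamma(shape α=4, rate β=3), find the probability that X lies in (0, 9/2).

P(0 < X < 9/2) = ∫_{0}^{9/2} f(x) dx
where f(x) = \frac{27 x^{3} e^{- 3 x}}{2}
= 1 - \frac{8251}{16 e^{\frac{27}{2}}}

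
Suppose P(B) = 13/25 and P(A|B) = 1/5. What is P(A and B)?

By definition, P(A|B) = P(A ∩ B) / P(B)
So P(A ∩ B) = P(A|B) × P(B)
= 1/5 × 13/25
= 13/125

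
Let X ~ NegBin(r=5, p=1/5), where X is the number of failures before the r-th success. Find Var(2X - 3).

For X ~ NegBin(r=5, p=1/5), where X is the number of failures before the r-th success:
Var(X) = 100
Var(2X - 3) = (2)² × Var(X) = 4 × 100 = 400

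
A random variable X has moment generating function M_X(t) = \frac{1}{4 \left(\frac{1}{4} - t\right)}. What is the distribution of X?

The MGF M(t) = \frac{1}{4 \left(\frac{1}{4} - t\right)} is the standard form for the Exponential distribution.
Comparing with the known MGF formula identifies: Exponential(rate λ=1/4)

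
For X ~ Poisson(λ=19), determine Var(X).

For X ~ Poisson(λ=19):
Var(X) = 19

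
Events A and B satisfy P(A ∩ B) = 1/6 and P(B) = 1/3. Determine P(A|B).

P(A|B) = P(A ∩ B) / P(B)
= (1/6) / (1/3)
= 1/2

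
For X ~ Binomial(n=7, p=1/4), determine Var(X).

For X ~ Binomial(n=7, p=1/4):
Var(X) = \frac{21}{16}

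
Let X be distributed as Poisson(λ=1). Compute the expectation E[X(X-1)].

E[X(X-1)] = E[X² - X] = E[X²] - E[X]
E[X] = 1
E[X²] = Var(X) + (E[X])² = 1 + (1)² = 2
E[X(X-1)] = 2 - 1 = 1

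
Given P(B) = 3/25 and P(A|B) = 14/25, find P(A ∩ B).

By definition, P(A|B) = P(A ∩ B) / P(B)
So P(A ∩ B) = P(A|B) × P(B)
= 14/25 × 3/25
= 42/625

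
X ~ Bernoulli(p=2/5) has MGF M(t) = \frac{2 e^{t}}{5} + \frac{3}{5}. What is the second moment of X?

To find E[X^2], compute M^(2)(0):
M^(1)(t) = \frac{2 e^{t}}{5}
M^(2)(t) = \frac{2 e^{t}}{5}
M^(2)(0) = \frac{2}{5}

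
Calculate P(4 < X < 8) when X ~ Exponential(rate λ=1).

P(4 < X < 8) = ∫_{4}^{8} f(x) dx
where f(x) = e^{- x}
= - \frac{1 - e^{4}}{e^{8}}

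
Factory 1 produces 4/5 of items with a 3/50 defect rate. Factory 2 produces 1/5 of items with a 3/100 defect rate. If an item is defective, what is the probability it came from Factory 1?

Using Bayes' theorem:
P(F1) = 4/5, P(D|F1) = 3/50
P(F2) = 1/5, P(D|F2) = 3/100
P(D) = P(D|F1)P(F1) + P(D|F2)P(F2)
     = \frac{27}{500}
P(F1|D) = P(D|F1)P(F1) / P(D)
= \frac{8}{9}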